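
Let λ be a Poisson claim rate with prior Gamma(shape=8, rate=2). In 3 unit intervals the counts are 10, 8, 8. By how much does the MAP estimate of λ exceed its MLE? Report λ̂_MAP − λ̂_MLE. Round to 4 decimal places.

MAP − MLE = -2.0667

Σxᵢ = 26. Posterior is Gamma(34, 5); MAP = (34−1)/5 = 33/5 ≈ 6.60000.
MLE = x̄ = 26/3 ≈ 8.66667.
Difference = 33/5 − 26/3 = -31/15 ≈ -2.0667.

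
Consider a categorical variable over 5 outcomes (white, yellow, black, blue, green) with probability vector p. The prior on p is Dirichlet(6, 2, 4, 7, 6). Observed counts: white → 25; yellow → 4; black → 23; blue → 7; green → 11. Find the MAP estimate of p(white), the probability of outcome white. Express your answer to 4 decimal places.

MAP estimate of p(white) = 0.3333

The posterior is Dirichlet(αᵢ + nᵢ) = Dirichlet(31, 6, 27, 14, 17).
For a Dirichlet(a₁,…,a_K) with all aᵢ > 1, the mode has j-th component (aⱼ − 1)/(Σaᵢ − K).
Here Σaᵢ = 95 and K = 5, so p(white) = (31 − 1)/(95 − 5) = 30/90 ≈ 0.3333.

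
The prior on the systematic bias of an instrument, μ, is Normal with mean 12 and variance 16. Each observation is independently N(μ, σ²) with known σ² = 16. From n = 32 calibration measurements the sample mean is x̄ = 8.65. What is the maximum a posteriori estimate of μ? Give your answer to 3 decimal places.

μ̂_MAP = 8.752

n = 32, x̄ = 8.65.
For a Normal prior and Normal likelihood with known variance, the posterior is Normal; its mode equals its mean, the precision-weighted average.
Prior precision 1/σ₀² = 1/16 = 0.0625; data precision n/σ² = 32/16 = 2.
μ̂ = (0.0625·12 + 2·8.65) / (0.0625 + 2) = 18.05/2.0625 = 1444/165 ≈ 8.752.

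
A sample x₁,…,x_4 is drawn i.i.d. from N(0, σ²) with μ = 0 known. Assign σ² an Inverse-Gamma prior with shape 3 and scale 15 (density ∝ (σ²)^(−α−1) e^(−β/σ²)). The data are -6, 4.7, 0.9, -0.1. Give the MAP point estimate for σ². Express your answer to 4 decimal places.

σ̂²_MAP = 7.4092

Sum of squared deviations about the known mean: SS = (-6−0)² + (4.7−0)² + (0.9−0)² + (-0.1−0)² = 58.91.
The Normal likelihood contributes (σ²)^(−n/2) exp(−SS/(2σ²)), so the posterior is Inverse-Gamma(α + n/2, β + SS/2) = Inverse-Gamma(5, 44.455).
The mode of Inverse-Gamma(a, b) is b/(a+1) = 44.455/6 ≈ 7.4092.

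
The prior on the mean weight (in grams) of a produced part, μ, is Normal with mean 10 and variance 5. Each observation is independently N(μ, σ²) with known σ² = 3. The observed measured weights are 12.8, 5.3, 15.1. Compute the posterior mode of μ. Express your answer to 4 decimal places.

μ̂_MAP = 10.8889

n = 3; x̄ = (12.8 + 5.3 + 15.1)/3 = 33.2/3 = 166/15 ≈ 11.0667.
For a Normal prior and Normal likelihood with known variance, the posterior is Normal; its mode equals its mean, the precision-weighted average.
Prior precision 1/σ₀² = 1/5 = 0.2; data precision n/σ² = 3/3 = 1.
μ̂ = (0.2·10 + 1·(166/15)) / (0.2 + 1) = (196/15)/1.2 = 98/9 ≈ 10.8889.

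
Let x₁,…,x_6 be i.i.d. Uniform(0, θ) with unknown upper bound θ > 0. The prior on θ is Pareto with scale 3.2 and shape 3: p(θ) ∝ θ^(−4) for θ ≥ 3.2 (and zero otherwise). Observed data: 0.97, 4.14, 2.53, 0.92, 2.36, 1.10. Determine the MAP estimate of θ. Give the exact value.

The Uniform(0, θ) likelihood is θ^(−n) for θ ≥ max(xᵢ), zero otherwise. Here max(xᵢ) = 4.14.
Posterior ∝ θ^(−4) · θ^(−6) = θ^(−10) on θ ≥ max(3.2, 4.14) = 4.14.
This density is strictly decreasing in θ, so the posterior mode lies at the lower boundary of the support.

θ̂_MAP = 4.14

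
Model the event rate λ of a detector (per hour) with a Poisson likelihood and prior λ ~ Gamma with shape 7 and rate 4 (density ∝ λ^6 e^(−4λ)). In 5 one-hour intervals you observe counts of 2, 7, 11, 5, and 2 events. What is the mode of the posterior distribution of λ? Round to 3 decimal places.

Σxᵢ = 2+7+11+5+2 = 27, with n = 5.
Posterior ∝ λ^6e^(−4λ) · λ^27e^(−5λ) = λ^33e^(−9λ), i.e. Gamma(shape=34, rate=9).
The mode of a Gamma(a, b) with a ≥ 1 (shape–rate) is (a−1)/b = 33/9 ≈ 3.667.

λ̂_MAP = 3.667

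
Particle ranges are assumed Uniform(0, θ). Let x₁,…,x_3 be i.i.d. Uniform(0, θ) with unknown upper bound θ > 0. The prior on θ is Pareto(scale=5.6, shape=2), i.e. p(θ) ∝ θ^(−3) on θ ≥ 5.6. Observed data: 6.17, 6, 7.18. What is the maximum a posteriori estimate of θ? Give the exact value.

θ̂_MAP = 7.18

The Uniform(0, θ) likelihood is θ^(−n) for θ ≥ max(xᵢ), zero otherwise. Here max(xᵢ) = 7.18.
Posterior ∝ θ^(−3) · θ^(−3) = θ^(−6) on θ ≥ max(5.6, 7.18) = 7.18.
This density is strictly decreasing in θ, so the posterior mode lies at the lower boundary of the support.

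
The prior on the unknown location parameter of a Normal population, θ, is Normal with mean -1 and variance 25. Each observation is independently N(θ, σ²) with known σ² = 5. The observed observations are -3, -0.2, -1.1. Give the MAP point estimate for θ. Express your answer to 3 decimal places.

n = 3; x̄ = ((-3) + (-0.2) + (-1.1))/3 = -4.3/3 = -43/30 ≈ -1.4333.
For a Normal prior and Normal likelihood with known variance, the posterior is Normal; its mode equals its mean, the precision-weighted average.
Prior precision 1/σ₀² = 1/25 = 0.04; data precision n/σ² = 3/5 = 0.6.
θ̂ = (0.04·(-1) + 0.6·(-43/30)) / (0.04 + 0.6) = (-0.9)/0.64 = -1.40625 ≈ -1.406.

θ̂_MAP = -1.406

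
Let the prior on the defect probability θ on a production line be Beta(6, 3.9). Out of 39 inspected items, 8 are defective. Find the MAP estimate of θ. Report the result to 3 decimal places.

θ̂_MAP = 0.277

Prior: Beta(6, 3.9).
Data: 8 successes in 39 trials. The binomial likelihood contributes θ^8(1−θ)^31, so the posterior is Beta(6+8, 3.9+31) = Beta(14, 34.9).
For Beta(a, b) with a, b > 1 the mode is (a−1)/(a+b−2) = 13/46.9 ≈ 0.277.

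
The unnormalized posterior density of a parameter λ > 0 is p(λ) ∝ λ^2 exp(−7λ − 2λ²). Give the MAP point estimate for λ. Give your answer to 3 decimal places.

λ̂_MAP = 0.250

ℓ'(λ) = 2/λ − 7 − 4λ. Setting this to zero and multiplying by λ: 4λ² + 7λ − 2 = 0.
λ = (−7 + √(7² + 4·4·2)) / (2·4) = (−7 + √81) / 8 = (−7 + 9)/8 = 1/4.
ℓ''(λ) = −2/λ² − 4 < 0, confirming a maximum.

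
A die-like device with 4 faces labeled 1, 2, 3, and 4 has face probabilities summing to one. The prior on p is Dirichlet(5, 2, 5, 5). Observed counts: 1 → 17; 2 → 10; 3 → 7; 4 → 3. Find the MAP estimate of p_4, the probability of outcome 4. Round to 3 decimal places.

MAP estimate: 0.140

The posterior is Dirichlet(αᵢ + nᵢ) = Dirichlet(22, 12, 12, 8).
For a Dirichlet(a₁,…,a_K) with all aᵢ > 1, the mode has j-th component (aⱼ − 1)/(Σaᵢ − K).
Here Σaᵢ = 54 and K = 4, so p_4 = (8 − 1)/(54 − 4) = 7/50 ≈ 0.140.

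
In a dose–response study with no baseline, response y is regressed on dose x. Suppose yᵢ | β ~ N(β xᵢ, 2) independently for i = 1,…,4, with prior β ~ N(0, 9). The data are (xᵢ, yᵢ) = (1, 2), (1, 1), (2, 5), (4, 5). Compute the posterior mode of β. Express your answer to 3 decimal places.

β̂_MAP = 1.485

log p(β | y) = −Σ(yᵢ − βxᵢ)²/(2·2) − β²/(2·9) + const.
Setting the derivative to zero: Σxᵢ(yᵢ − βxᵢ)/2 − β/9 = 0, so β = Σxᵢyᵢ / (Σxᵢ² + σ²/τ²).
Σxᵢyᵢ = 1·2 + 1·1 + 2·5 + 4·5 = 33; Σxᵢ² = 22; σ²/τ² = 2/9.
β̂_MAP = 33 / (22 + 2/9) = 33/(200/9) = 297/200 ≈ 1.485.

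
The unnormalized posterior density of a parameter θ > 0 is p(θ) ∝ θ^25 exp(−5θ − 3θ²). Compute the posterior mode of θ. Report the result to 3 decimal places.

θ̂_MAP = 1.667

ℓ'(θ) = 25/θ − 5 − 6θ. Setting this to zero and multiplying by θ: 6θ² + 5θ − 25 = 0.
θ = (−5 + √(5² + 4·6·25)) / (2·6) = (−5 + √625) / 12 = (−5 + 25)/12 = 5/3.
ℓ''(θ) = −25/θ² − 6 < 0, confirming a maximum.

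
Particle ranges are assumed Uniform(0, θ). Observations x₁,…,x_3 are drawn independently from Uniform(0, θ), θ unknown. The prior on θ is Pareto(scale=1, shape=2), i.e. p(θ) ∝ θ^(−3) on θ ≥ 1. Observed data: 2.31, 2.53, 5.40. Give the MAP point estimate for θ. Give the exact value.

θ̂_MAP = 5.40

The Uniform(0, θ) likelihood is θ^(−n) for θ ≥ max(xᵢ), zero otherwise. Here max(xᵢ) = 5.40.
Posterior ∝ θ^(−3) · θ^(−3) = θ^(−6) on θ ≥ max(1, 5.40) = 5.40.
This density is strictly decreasing in θ, so the posterior mode lies at the lower boundary of the support.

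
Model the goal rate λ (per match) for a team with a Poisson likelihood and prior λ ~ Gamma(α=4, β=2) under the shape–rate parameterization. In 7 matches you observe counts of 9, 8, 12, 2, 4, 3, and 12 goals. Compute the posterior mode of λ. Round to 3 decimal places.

λ̂_MAP = 5.889

Σxᵢ = 9+8+12+2+4+3+12 = 50, with n = 7.
Posterior ∝ λ^3e^(−2λ) · λ^50e^(−7λ) = λ^53e^(−9λ), i.e. Gamma(shape=54, rate=9).
The mode of a Gamma(a, b) with a ≥ 1 (shape–rate) is (a−1)/b = 53/9 ≈ 5.889.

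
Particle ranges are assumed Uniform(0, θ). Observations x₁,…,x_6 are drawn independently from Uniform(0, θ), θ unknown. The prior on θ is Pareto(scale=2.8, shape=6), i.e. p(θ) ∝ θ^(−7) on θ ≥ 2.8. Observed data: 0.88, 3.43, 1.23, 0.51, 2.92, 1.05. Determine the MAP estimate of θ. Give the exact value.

θ̂_MAP = 3.43

The Uniform(0, θ) likelihood is θ^(−n) for θ ≥ max(xᵢ), zero otherwise. Here max(xᵢ) = 3.43.
Posterior ∝ θ^(−7) · θ^(−6) = θ^(−13) on θ ≥ max(2.8, 3.43) = 3.43.
This density is strictly decreasing in θ, so the posterior mode lies at the lower boundary of the support.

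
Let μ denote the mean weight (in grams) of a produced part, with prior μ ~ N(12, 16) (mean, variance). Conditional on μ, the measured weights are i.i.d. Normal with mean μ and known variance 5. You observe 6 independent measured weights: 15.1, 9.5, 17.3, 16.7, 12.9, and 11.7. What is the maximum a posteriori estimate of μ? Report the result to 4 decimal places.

μ̂_MAP = 13.7743

n = 6; x̄ = (15.1 + 9.5 + 17.3 + 16.7 + 12.9 + 11.7)/6 = 83.2/6 = 208/15 ≈ 13.8667.
For a Normal prior and Normal likelihood with known variance, the posterior is Normal; its mode equals its mean, the precision-weighted average.
Prior precision 1/σ₀² = 1/16 = 0.0625; data precision n/σ² = 6/5 = 1.2.
μ̂ = (0.0625·12 + 1.2·(208/15)) / (0.0625 + 1.2) = 17.39/1.2625 = 6956/505 ≈ 13.7743.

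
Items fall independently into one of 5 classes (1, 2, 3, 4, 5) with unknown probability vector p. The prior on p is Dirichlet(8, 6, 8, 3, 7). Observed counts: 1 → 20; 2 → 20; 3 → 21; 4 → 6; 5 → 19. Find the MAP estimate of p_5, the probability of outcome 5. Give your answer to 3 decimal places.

MAP estimate: 0.221

The posterior is Dirichlet(αᵢ + nᵢ) = Dirichlet(28, 26, 29, 9, 26).
For a Dirichlet(a₁,…,a_K) with all aᵢ > 1, the mode has j-th component (aⱼ − 1)/(Σaᵢ − K).
Here Σaᵢ = 118 and K = 5, so p_5 = (26 − 1)/(118 − 5) = 25/113 ≈ 0.221.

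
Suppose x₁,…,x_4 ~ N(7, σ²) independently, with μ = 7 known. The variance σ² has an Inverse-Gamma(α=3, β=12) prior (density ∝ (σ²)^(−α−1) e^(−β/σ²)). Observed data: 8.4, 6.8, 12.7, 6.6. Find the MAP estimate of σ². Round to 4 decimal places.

σ̂²_MAP = 4.8875

Sum of squared deviations about the known mean: SS = (8.4−7)² + (6.8−7)² + (12.7−7)² + (6.6−7)² = 34.65.
The Normal likelihood contributes (σ²)^(−n/2) exp(−SS/(2σ²)), so the posterior is Inverse-Gamma(α + n/2, β + SS/2) = Inverse-Gamma(5, 29.325).
The mode of Inverse-Gamma(a, b) is b/(a+1) = 29.325/6 ≈ 4.8875.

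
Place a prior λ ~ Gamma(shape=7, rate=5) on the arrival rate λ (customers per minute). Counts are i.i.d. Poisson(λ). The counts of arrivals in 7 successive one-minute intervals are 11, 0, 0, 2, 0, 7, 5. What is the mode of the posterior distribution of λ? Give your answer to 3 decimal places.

λ̂_MAP = 2.583

Σxᵢ = 11+0+0+2+0+7+5 = 25, with n = 7.
Posterior ∝ λ^6e^(−5λ) · λ^25e^(−7λ) = λ^31e^(−12λ), i.e. Gamma(shape=32, rate=12).
The mode of a Gamma(a, b) with a ≥ 1 (shape–rate) is (a−1)/b = 31/12 ≈ 2.583.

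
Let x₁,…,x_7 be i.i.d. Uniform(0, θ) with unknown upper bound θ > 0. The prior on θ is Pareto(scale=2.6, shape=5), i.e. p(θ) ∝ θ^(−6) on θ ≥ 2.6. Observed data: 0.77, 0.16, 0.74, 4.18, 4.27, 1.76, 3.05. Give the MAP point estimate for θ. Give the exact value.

θ̂_MAP = 4.27

The Uniform(0, θ) likelihood is θ^(−n) for θ ≥ max(xᵢ), zero otherwise. Here max(xᵢ) = 4.27.
Posterior ∝ θ^(−6) · θ^(−7) = θ^(−13) on θ ≥ max(2.6, 4.27) = 4.27.
This density is strictly decreasing in θ, so the posterior mode lies at the lower boundary of the support.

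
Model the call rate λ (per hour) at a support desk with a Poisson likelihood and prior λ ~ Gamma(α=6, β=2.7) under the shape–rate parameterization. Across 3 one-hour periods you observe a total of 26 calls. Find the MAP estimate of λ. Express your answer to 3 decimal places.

λ̂_MAP = 5.439

Σxᵢ = 26, n = 3.
Posterior ∝ λ^5e^(−2.7λ) · λ^26e^(−3λ) = λ^31e^(−5.7λ), i.e. Gamma(shape=32, rate=5.7).
The mode of a Gamma(a, b) with a ≥ 1 (shape–rate) is (a−1)/b = 31/5.7 ≈ 5.439.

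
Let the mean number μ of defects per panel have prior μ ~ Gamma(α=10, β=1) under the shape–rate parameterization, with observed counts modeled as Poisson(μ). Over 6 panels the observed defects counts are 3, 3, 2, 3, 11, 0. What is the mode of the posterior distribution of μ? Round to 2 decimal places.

μ̂_MAP = 4.43

Σxᵢ = 3+3+2+3+11+0 = 22, with n = 6.
Posterior ∝ μ^9e^(−1μ) · μ^22e^(−6μ) = μ^31e^(−7μ), i.e. Gamma(shape=32, rate=7).
The mode of a Gamma(a, b) with a ≥ 1 (shape–rate) is (a−1)/b = 31/7 ≈ 4.43.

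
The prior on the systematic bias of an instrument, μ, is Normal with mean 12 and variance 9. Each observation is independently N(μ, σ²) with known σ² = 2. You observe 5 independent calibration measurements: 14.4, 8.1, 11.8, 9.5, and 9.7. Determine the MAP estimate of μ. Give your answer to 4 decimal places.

μ̂_MAP = 10.7553

n = 5; x̄ = (14.4 + 8.1 + 11.8 + 9.5 + 9.7)/5 = 53.5/5 = 10.7.
For a Normal prior and Normal likelihood with known variance, the posterior is Normal; its mode equals its mean, the precision-weighted average.
Prior precision 1/σ₀² = 1/9; data precision n/σ² = 5/2 = 2.5.
μ̂ = ((1/9)·12 + 2.5·10.7) / (1/9 + 2.5) = (337/12)/(47/18) = 1011/94 ≈ 10.7553.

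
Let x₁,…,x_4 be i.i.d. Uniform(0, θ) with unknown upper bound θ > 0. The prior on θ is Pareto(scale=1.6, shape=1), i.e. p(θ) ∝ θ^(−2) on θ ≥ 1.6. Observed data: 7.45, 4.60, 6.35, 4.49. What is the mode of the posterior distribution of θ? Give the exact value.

θ̂_MAP = 7.45

The Uniform(0, θ) likelihood is θ^(−n) for θ ≥ max(xᵢ), zero otherwise. Here max(xᵢ) = 7.45.
Posterior ∝ θ^(−2) · θ^(−4) = θ^(−6) on θ ≥ max(1.6, 7.45) = 7.45.
This density is strictly decreasing in θ, so the posterior mode lies at the lower boundary of the support.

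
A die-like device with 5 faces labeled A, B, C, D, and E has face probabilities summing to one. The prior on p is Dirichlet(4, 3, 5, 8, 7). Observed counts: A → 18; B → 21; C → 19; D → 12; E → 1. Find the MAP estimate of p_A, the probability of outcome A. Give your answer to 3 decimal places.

MAP estimate of p_A = 0.226

The posterior is Dirichlet(αᵢ + nᵢ) = Dirichlet(22, 24, 24, 20, 8).
For a Dirichlet(a₁,…,a_K) with all aᵢ > 1, the mode has j-th component (aⱼ − 1)/(Σaᵢ − K).
Here Σaᵢ = 98 and K = 5, so p_A = (22 − 1)/(98 − 5) = 21/93 ≈ 0.226.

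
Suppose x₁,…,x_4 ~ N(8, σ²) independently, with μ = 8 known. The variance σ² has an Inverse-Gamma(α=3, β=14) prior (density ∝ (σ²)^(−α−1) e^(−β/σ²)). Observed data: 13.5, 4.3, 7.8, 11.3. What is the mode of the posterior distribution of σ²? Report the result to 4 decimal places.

Sum of squared deviations about the known mean: SS = (13.5−8)² + (4.3−8)² + (7.8−8)² + (11.3−8)² = 54.87.
The Normal likelihood contributes (σ²)^(−n/2) exp(−SS/(2σ²)), so the posterior is Inverse-Gamma(α + n/2, β + SS/2) = Inverse-Gamma(5, 41.435).
The mode of Inverse-Gamma(a, b) is b/(a+1) = 41.435/6 ≈ 6.9058.

σ̂²_MAP = 6.9058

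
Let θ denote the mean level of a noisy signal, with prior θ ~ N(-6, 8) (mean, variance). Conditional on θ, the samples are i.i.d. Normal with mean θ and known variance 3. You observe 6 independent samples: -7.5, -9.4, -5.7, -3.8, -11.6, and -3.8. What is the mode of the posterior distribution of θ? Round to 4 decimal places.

θ̂_MAP = -6.9098

n = 6; x̄ = ((-7.5) + (-9.4) + (-5.7) + (-3.8) + (-11.6) + (-3.8))/6 = -41.8/6 = -209/30 ≈ -6.9667.
For a Normal prior and Normal likelihood with known variance, the posterior is Normal; its mode equals its mean, the precision-weighted average.
Prior precision 1/σ₀² = 1/8 = 0.125; data precision n/σ² = 6/3 = 2.
θ̂ = (0.125·(-6) + 2·(-209/30)) / (0.125 + 2) = (-881/60)/2.125 = -1762/255 ≈ -6.9098.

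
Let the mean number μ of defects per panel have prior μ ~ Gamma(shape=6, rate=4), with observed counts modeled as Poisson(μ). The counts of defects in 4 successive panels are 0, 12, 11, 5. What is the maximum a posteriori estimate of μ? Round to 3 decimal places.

μ̂_MAP = 4.125

Σxᵢ = 0+12+11+5 = 28, with n = 4.
Posterior ∝ μ^5e^(−4μ) · μ^28e^(−4μ) = μ^33e^(−8μ), i.e. Gamma(shape=34, rate=8).
The mode of a Gamma(a, b) with a ≥ 1 (shape–rate) is (a−1)/b = 33/8 ≈ 4.125.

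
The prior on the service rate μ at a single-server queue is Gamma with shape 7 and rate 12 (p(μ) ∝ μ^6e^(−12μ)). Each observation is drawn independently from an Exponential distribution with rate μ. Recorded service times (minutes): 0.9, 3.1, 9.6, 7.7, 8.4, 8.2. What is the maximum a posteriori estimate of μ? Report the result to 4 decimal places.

The Exponential(rate=μ) likelihood is ∝ μ^n e^(−μΣtᵢ). Here n = 6 and Σtᵢ = 0.9 + 3.1 + 9.6 + 7.7 + 8.4 + 8.2 = 37.9.
Posterior ∝ μ^6e^(−12μ) · μ^6e^(−37.9μ) = μ^12e^(−49.9μ), i.e. Gamma(13, 49.9).
Mode = (a−1)/b = 12/49.9 ≈ 0.2405.

μ̂_MAP = 0.2405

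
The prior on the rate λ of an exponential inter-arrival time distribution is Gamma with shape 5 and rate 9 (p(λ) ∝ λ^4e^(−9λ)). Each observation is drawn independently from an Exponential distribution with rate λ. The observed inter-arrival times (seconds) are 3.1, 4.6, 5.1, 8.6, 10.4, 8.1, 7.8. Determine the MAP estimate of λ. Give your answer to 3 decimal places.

The Exponential(rate=λ) likelihood is ∝ λ^n e^(−λΣtᵢ). Here n = 7 and Σtᵢ = 3.1 + 4.6 + 5.1 + 8.6 + 10.4 + 8.1 + 7.8 = 47.7.
Posterior ∝ λ^4e^(−9λ) · λ^7e^(−47.7λ) = λ^11e^(−56.7λ), i.e. Gamma(12, 56.7).
Mode = (a−1)/b = 11/56.7 ≈ 0.194.

λ̂_MAP = 0.194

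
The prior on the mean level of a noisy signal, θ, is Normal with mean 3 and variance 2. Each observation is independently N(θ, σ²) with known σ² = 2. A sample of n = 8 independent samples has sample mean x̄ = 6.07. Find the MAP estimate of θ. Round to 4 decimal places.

n = 8, x̄ = 6.07.
For a Normal prior and Normal likelihood with known variance, the posterior is Normal; its mode equals its mean, the precision-weighted average.
Prior precision 1/σ₀² = 1/2 = 0.5; data precision n/σ² = 8/2 = 4.
θ̂ = (0.5·3 + 4·6.07) / (0.5 + 4) = 25.78/4.5 = 1289/225 ≈ 5.7289.

θ̂_MAP = 5.7289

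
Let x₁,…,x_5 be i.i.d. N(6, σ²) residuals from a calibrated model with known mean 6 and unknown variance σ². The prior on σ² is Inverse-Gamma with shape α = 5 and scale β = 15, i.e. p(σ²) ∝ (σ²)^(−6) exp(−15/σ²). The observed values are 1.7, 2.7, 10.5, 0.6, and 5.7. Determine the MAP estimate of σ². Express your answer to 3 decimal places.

σ̂²_MAP = 6.405

Sum of squared deviations about the known mean: SS = (1.7−6)² + (2.7−6)² + (10.5−6)² + (0.6−6)² + (5.7−6)² = 78.88.
The Normal likelihood contributes (σ²)^(−n/2) exp(−SS/(2σ²)), so the posterior is Inverse-Gamma(α + n/2, β + SS/2) = Inverse-Gamma(7.5, 54.44).
The mode of Inverse-Gamma(a, b) is b/(a+1) = 54.44/8.5 ≈ 6.405.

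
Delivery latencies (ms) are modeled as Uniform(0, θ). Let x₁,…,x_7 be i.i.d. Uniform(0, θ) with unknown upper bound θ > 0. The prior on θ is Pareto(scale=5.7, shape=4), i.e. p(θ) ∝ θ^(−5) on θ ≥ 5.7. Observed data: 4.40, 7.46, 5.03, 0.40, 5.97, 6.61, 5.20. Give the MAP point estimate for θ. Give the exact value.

θ̂_MAP = 7.46

The Uniform(0, θ) likelihood is θ^(−n) for θ ≥ max(xᵢ), zero otherwise. Here max(xᵢ) = 7.46.
Posterior ∝ θ^(−5) · θ^(−7) = θ^(−12) on θ ≥ max(5.7, 7.46) = 7.46.
This density is strictly decreasing in θ, so the posterior mode lies at the lower boundary of the support.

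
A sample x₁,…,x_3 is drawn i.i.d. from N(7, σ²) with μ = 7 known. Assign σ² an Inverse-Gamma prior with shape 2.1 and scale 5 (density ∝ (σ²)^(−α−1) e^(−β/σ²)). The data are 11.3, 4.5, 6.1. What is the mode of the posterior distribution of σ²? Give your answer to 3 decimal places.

σ̂²_MAP = 3.864

Sum of squared deviations about the known mean: SS = (11.3−7)² + (4.5−7)² + (6.1−7)² = 25.55.
The Normal likelihood contributes (σ²)^(−n/2) exp(−SS/(2σ²)), so the posterior is Inverse-Gamma(α + n/2, β + SS/2) = Inverse-Gamma(3.6, 17.775).
The mode of Inverse-Gamma(a, b) is b/(a+1) = 17.775/4.6 ≈ 3.864.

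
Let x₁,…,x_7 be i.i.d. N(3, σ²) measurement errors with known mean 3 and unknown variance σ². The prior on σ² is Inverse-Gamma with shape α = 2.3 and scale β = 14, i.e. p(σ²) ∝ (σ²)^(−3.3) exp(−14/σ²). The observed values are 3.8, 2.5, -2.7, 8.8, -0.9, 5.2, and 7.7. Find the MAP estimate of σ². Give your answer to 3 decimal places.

Sum of squared deviations about the known mean: SS = (3.8−3)² + (2.5−3)² + (-2.7−3)² + (8.8−3)² + (-0.9−3)² + (5.2−3)² + (7.7−3)² = 109.16.
The Normal likelihood contributes (σ²)^(−n/2) exp(−SS/(2σ²)), so the posterior is Inverse-Gamma(α + n/2, β + SS/2) = Inverse-Gamma(5.8, 68.58).
The mode of Inverse-Gamma(a, b) is b/(a+1) = 68.58/6.8 ≈ 10.085.

σ̂²_MAP = 10.085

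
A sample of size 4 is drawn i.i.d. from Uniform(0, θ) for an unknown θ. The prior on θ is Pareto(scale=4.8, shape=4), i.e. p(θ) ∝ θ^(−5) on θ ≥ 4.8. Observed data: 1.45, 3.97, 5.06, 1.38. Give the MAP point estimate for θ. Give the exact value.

θ̂_MAP = 5.06

The Uniform(0, θ) likelihood is θ^(−n) for θ ≥ max(xᵢ), zero otherwise. Here max(xᵢ) = 5.06.
Posterior ∝ θ^(−5) · θ^(−4) = θ^(−9) on θ ≥ max(4.8, 5.06) = 5.06.
This density is strictly decreasing in θ, so the posterior mode lies at the lower boundary of the support.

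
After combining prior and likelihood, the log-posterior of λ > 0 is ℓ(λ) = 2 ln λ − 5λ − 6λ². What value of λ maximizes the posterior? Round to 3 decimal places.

ℓ'(λ) = 2/λ − 5 − 12λ. Setting this to zero and multiplying by λ: 12λ² + 5λ − 2 = 0.
λ = (−5 + √(5² + 4·12·2)) / (2·12) = (−5 + √121) / 24 = (−5 + 11)/24 = 1/4.
ℓ''(λ) = −2/λ² − 12 < 0, confirming a maximum.

λ̂_MAP = 0.250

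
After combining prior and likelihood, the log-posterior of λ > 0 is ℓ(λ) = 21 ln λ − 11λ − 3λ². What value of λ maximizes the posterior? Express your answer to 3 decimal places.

ℓ'(λ) = 21/λ − 11 − 6λ. Setting this to zero and multiplying by λ: 6λ² + 11λ − 21 = 0.
λ = (−11 + √(11² + 4·6·21)) / (2·6) = (−11 + √625) / 12 = (−11 + 25)/12 = 7/6.
ℓ''(λ) = −21/λ² − 6 < 0, confirming a maximum.

λ̂_MAP = 1.167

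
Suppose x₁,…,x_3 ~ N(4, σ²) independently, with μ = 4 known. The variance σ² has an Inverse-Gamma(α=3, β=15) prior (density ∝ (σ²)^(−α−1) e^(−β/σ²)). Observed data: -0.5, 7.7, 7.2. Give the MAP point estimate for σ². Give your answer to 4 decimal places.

σ̂²_MAP = 6.7436

Sum of squared deviations about the known mean: SS = (-0.5−4)² + (7.7−4)² + (7.2−4)² = 44.18.
The Normal likelihood contributes (σ²)^(−n/2) exp(−SS/(2σ²)), so the posterior is Inverse-Gamma(α + n/2, β + SS/2) = Inverse-Gamma(4.5, 37.09).
The mode of Inverse-Gamma(a, b) is b/(a+1) = 37.09/5.5 ≈ 6.7436.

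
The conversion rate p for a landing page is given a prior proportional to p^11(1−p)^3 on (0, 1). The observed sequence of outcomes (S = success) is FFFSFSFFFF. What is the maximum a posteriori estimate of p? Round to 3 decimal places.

The prior density ∝ p^11(1−p)^3 is the kernel of Beta(12, 4).
Data: 2 successes in 10 trials (from the sequence). The binomial likelihood contributes p^2(1−p)^8, so the posterior is Beta(12+2, 4+8) = Beta(14, 12).
For Beta(a, b) with a, b > 1 the mode is (a−1)/(a+b−2) = 13/24 ≈ 0.542.

p̂_MAP = 0.542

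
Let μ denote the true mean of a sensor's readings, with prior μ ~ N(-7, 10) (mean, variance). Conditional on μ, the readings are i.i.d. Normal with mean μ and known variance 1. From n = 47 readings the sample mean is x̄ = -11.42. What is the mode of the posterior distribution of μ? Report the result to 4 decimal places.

n = 47, x̄ = -11.42.
For a Normal prior and Normal likelihood with known variance, the posterior is Normal; its mode equals its mean, the precision-weighted average.
Prior precision 1/σ₀² = 1/10 = 0.1; data precision n/σ² = 47/1 = 47.
μ̂ = (0.1·(-7) + 47·(-11.42)) / (0.1 + 47) = (-537.44)/47.1 = -26872/2355 ≈ -11.4106.

μ̂_MAP = -11.4106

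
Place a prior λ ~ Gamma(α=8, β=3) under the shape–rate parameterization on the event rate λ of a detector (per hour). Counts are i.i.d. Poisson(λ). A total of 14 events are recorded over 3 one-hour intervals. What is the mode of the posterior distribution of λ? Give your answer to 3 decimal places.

Σxᵢ = 14, n = 3.
Posterior ∝ λ^7e^(−3λ) · λ^14e^(−3λ) = λ^21e^(−6λ), i.e. Gamma(shape=22, rate=6).
The mode of a Gamma(a, b) with a ≥ 1 (shape–rate) is (a−1)/b = 21/6 ≈ 3.500.

λ̂_MAP = 3.500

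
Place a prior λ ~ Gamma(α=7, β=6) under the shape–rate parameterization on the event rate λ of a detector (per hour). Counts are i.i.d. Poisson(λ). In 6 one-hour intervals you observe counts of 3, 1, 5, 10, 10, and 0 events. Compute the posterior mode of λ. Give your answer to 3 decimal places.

Σxᵢ = 3+1+5+10+10+0 = 29, with n = 6.
Posterior ∝ λ^6e^(−6λ) · λ^29e^(−6λ) = λ^35e^(−12λ), i.e. Gamma(shape=36, rate=12).
The mode of a Gamma(a, b) with a ≥ 1 (shape–rate) is (a−1)/b = 35/12 ≈ 2.917.

λ̂_MAP = 2.917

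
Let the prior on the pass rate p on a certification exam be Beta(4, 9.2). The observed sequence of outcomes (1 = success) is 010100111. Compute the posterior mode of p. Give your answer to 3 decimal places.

Prior: Beta(4, 9.2).
Data: 5 successes in 9 trials (from the sequence). The binomial likelihood contributes p^5(1−p)^4, so the posterior is Beta(4+5, 9.2+4) = Beta(9, 13.2).
For Beta(a, b) with a, b > 1 the mode is (a−1)/(a+b−2) = 8/20.2 ≈ 0.396.

p̂_MAP = 0.396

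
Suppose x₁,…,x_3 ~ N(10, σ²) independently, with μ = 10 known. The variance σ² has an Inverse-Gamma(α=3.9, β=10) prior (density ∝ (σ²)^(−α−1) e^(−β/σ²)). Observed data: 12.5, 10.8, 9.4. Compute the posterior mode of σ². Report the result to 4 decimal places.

Sum of squared deviations about the known mean: SS = (12.5−10)² + (10.8−10)² + (9.4−10)² = 7.25.
The Normal likelihood contributes (σ²)^(−n/2) exp(−SS/(2σ²)), so the posterior is Inverse-Gamma(α + n/2, β + SS/2) = Inverse-Gamma(5.4, 13.625).
The mode of Inverse-Gamma(a, b) is b/(a+1) = 13.625/6.4 ≈ 2.1289.

σ̂²_MAP = 2.1289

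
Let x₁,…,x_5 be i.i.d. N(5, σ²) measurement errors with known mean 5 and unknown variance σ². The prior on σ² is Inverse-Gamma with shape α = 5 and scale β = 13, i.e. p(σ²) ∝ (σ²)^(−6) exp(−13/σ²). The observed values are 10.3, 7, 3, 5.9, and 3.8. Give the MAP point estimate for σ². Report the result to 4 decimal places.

σ̂²_MAP = 3.7847

Sum of squared deviations about the known mean: SS = (10.3−5)² + (7−5)² + (3−5)² + (5.9−5)² + (3.8−5)² = 38.34.
The Normal likelihood contributes (σ²)^(−n/2) exp(−SS/(2σ²)), so the posterior is Inverse-Gamma(α + n/2, β + SS/2) = Inverse-Gamma(7.5, 32.17).
The mode of Inverse-Gamma(a, b) is b/(a+1) = 32.17/8.5 ≈ 3.7847.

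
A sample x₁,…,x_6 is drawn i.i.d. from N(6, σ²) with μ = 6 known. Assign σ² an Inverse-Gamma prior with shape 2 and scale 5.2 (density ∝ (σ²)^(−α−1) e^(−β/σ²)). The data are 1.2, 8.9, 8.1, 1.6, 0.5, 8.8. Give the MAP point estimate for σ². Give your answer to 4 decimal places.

Sum of squared deviations about the known mean: SS = (1.2−6)² + (8.9−6)² + (8.1−6)² + (1.6−6)² + (0.5−6)² + (8.8−6)² = 93.31.
The Normal likelihood contributes (σ²)^(−n/2) exp(−SS/(2σ²)), so the posterior is Inverse-Gamma(α + n/2, β + SS/2) = Inverse-Gamma(5, 51.855).
The mode of Inverse-Gamma(a, b) is b/(a+1) = 51.855/6 ≈ 8.6425.

σ̂²_MAP = 8.6425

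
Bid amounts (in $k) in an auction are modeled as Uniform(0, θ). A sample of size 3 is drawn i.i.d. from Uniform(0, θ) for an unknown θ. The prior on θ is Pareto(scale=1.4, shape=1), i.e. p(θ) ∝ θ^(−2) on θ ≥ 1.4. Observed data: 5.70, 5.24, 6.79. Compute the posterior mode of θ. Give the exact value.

θ̂_MAP = 6.79

The Uniform(0, θ) likelihood is θ^(−n) for θ ≥ max(xᵢ), zero otherwise. Here max(xᵢ) = 6.79.
Posterior ∝ θ^(−2) · θ^(−3) = θ^(−5) on θ ≥ max(1.4, 6.79) = 6.79.
This density is strictly decreasing in θ, so the posterior mode lies at the lower boundary of the support.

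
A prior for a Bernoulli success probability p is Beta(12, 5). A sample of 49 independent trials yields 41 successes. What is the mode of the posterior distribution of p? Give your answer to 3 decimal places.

p̂_MAP = 0.813

Prior: Beta(12, 5).
Data: 41 successes in 49 trials. The binomial likelihood contributes p^41(1−p)^8, so the posterior is Beta(12+41, 5+8) = Beta(53, 13).
For Beta(a, b) with a, b > 1 the mode is (a−1)/(a+b−2) = 52/64 ≈ 0.813.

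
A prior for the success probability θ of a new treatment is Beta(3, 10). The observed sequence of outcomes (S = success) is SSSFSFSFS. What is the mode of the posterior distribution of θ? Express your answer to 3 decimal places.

Prior: Beta(3, 10).
Data: 6 successes in 9 trials (from the sequence). The binomial likelihood contributes θ^6(1−θ)^3, so the posterior is Beta(3+6, 10+3) = Beta(9, 13).
For Beta(a, b) with a, b > 1 the mode is (a−1)/(a+b−2) = 8/20 ≈ 0.400.

θ̂_MAP = 0.400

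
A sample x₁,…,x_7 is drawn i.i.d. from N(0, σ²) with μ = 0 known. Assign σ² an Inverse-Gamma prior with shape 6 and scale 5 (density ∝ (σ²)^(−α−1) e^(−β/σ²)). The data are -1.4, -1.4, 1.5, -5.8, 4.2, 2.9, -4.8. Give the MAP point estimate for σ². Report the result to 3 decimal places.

Sum of squared deviations about the known mean: SS = (-1.4−0)² + (-1.4−0)² + (1.5−0)² + (-5.8−0)² + (4.2−0)² + (2.9−0)² + (-4.8−0)² = 88.9.
The Normal likelihood contributes (σ²)^(−n/2) exp(−SS/(2σ²)), so the posterior is Inverse-Gamma(α + n/2, β + SS/2) = Inverse-Gamma(9.5, 49.45).
The mode of Inverse-Gamma(a, b) is b/(a+1) = 49.45/10.5 ≈ 4.710.

σ̂²_MAP = 4.710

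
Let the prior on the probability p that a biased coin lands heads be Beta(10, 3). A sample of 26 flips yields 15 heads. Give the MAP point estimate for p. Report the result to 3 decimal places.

p̂_MAP = 0.649

Prior: Beta(10, 3).
Data: 15 successes in 26 trials. The binomial likelihood contributes p^15(1−p)^11, so the posterior is Beta(10+15, 3+11) = Beta(25, 14).
For Beta(a, b) with a, b > 1 the mode is (a−1)/(a+b−2) = 24/37 ≈ 0.649.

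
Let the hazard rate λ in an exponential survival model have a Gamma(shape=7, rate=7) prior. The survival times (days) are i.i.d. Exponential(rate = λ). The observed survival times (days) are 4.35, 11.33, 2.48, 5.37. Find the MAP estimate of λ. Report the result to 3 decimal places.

The Exponential(rate=λ) likelihood is ∝ λ^n e^(−λΣtᵢ). Here n = 4 and Σtᵢ = 4.35 + 11.33 + 2.48 + 5.37 = 23.53.
Posterior ∝ λ^6e^(−7λ) · λ^4e^(−23.53λ) = λ^10e^(−30.53λ), i.e. Gamma(11, 30.53).
Mode = (a−1)/b = 10/30.53 ≈ 0.328.

λ̂_MAP = 0.328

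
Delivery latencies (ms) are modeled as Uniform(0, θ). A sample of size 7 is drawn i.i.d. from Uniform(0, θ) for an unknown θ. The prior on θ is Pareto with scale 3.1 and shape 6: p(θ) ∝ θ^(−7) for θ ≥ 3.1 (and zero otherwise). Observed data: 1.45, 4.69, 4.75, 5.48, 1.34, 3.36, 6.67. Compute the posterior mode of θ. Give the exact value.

θ̂_MAP = 6.67

The Uniform(0, θ) likelihood is θ^(−n) for θ ≥ max(xᵢ), zero otherwise. Here max(xᵢ) = 6.67.
Posterior ∝ θ^(−7) · θ^(−7) = θ^(−14) on θ ≥ max(3.1, 6.67) = 6.67.
This density is strictly decreasing in θ, so the posterior mode lies at the lower boundary of the support.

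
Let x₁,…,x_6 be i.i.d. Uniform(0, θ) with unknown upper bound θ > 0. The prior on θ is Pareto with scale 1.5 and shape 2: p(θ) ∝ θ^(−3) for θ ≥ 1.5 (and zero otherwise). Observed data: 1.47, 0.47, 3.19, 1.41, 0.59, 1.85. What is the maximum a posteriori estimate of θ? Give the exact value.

θ̂_MAP = 3.19

The Uniform(0, θ) likelihood is θ^(−n) for θ ≥ max(xᵢ), zero otherwise. Here max(xᵢ) = 3.19.
Posterior ∝ θ^(−3) · θ^(−6) = θ^(−9) on θ ≥ max(1.5, 3.19) = 3.19.
This density is strictly decreasing in θ, so the posterior mode lies at the lower boundary of the support.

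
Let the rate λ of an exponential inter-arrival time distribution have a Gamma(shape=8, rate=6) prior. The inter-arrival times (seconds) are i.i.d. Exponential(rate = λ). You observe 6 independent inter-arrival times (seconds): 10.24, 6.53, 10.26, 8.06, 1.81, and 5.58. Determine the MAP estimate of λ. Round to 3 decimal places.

The Exponential(rate=λ) likelihood is ∝ λ^n e^(−λΣtᵢ). Here n = 6 and Σtᵢ = 10.24 + 6.53 + 10.26 + 8.06 + 1.81 + 5.58 = 42.48.
Posterior ∝ λ^7e^(−6λ) · λ^6e^(−42.48λ) = λ^13e^(−48.48λ), i.e. Gamma(14, 48.48).
Mode = (a−1)/b = 13/48.48 ≈ 0.268.

λ̂_MAP = 0.268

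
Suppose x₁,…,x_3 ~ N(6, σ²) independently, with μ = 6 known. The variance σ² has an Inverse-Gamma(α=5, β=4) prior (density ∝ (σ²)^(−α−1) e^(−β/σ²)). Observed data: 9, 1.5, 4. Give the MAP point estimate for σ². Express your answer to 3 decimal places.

Sum of squared deviations about the known mean: SS = (9−6)² + (1.5−6)² + (4−6)² = 33.25.
The Normal likelihood contributes (σ²)^(−n/2) exp(−SS/(2σ²)), so the posterior is Inverse-Gamma(α + n/2, β + SS/2) = Inverse-Gamma(6.5, 20.625).
The mode of Inverse-Gamma(a, b) is b/(a+1) = 20.625/7.5 ≈ 2.750.

σ̂²_MAP = 2.750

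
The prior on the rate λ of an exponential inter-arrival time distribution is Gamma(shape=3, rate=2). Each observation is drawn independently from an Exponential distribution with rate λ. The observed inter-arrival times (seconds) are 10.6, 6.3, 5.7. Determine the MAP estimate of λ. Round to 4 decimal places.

λ̂_MAP = 0.2033

The Exponential(rate=λ) likelihood is ∝ λ^n e^(−λΣtᵢ). Here n = 3 and Σtᵢ = 10.6 + 6.3 + 5.7 = 22.6.
Posterior ∝ λ^2e^(−2λ) · λ^3e^(−22.6λ) = λ^5e^(−24.6λ), i.e. Gamma(6, 24.6).
Mode = (a−1)/b = 5/24.6 ≈ 0.2033.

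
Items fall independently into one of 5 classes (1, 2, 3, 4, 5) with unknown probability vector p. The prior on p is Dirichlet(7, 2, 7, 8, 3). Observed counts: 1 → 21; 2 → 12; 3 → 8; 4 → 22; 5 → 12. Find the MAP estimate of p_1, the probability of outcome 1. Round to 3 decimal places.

MAP estimate: 0.278

The posterior is Dirichlet(αᵢ + nᵢ) = Dirichlet(28, 14, 15, 30, 15).
For a Dirichlet(a₁,…,a_K) with all aᵢ > 1, the mode has j-th component (aⱼ − 1)/(Σaᵢ − K).
Here Σaᵢ = 102 and K = 5, so p_1 = (28 − 1)/(102 − 5) = 27/97 ≈ 0.278.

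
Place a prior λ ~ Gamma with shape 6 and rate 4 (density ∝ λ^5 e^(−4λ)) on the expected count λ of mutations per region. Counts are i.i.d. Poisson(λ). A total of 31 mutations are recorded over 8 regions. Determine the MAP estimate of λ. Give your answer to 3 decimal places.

λ̂_MAP = 3.000

Σxᵢ = 31, n = 8.
Posterior ∝ λ^5e^(−4λ) · λ^31e^(−8λ) = λ^36e^(−12λ), i.e. Gamma(shape=37, rate=12).
The mode of a Gamma(a, b) with a ≥ 1 (shape–rate) is (a−1)/b = 36/12 ≈ 3.000.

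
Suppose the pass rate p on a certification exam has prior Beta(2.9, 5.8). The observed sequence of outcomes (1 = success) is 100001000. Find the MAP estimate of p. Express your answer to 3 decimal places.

Prior: Beta(2.9, 5.8).
Data: 2 successes in 9 trials (from the sequence). The binomial likelihood contributes p^2(1−p)^7, so the posterior is Beta(2.9+2, 5.8+7) = Beta(4.9, 12.8).
For Beta(a, b) with a, b > 1 the mode is (a−1)/(a+b−2) = 3.9/15.7 ≈ 0.248.

p̂_MAP = 0.248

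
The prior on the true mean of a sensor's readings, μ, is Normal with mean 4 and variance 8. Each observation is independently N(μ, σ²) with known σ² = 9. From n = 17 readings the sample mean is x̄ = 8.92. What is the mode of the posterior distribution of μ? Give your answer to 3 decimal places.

n = 17, x̄ = 8.92.
For a Normal prior and Normal likelihood with known variance, the posterior is Normal; its mode equals its mean, the precision-weighted average.
Prior precision 1/σ₀² = 1/8 = 0.125; data precision n/σ² = 17/9.
μ̂ = (0.125·4 + (17/9)·8.92) / (0.125 + 17/9) = (7807/450)/(145/72) = 31228/3625 ≈ 8.615.

μ̂_MAP = 8.615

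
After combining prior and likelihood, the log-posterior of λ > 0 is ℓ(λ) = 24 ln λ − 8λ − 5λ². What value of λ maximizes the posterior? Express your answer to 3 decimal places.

ℓ'(λ) = 24/λ − 8 − 10λ. Setting this to zero and multiplying by λ: 10λ² + 8λ − 24 = 0.
λ = (−8 + √(8² + 4·10·24)) / (2·10) = (−8 + √1024) / 20 = (−8 + 32)/20 = 6/5.
ℓ''(λ) = −24/λ² − 10 < 0, confirming a maximum.

λ̂_MAP = 1.200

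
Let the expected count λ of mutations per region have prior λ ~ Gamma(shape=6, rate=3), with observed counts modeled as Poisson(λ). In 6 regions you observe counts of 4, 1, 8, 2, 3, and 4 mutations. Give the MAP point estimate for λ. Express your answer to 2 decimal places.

λ̂_MAP = 3.00

Σxᵢ = 4+1+8+2+3+4 = 22, with n = 6.
Posterior ∝ λ^5e^(−3λ) · λ^22e^(−6λ) = λ^27e^(−9λ), i.e. Gamma(shape=28, rate=9).
The mode of a Gamma(a, b) with a ≥ 1 (shape–rate) is (a−1)/b = 27/9 ≈ 3.00.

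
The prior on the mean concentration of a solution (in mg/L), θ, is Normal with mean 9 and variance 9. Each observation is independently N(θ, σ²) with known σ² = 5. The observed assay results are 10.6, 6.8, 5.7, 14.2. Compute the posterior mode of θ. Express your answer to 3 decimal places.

n = 4; x̄ = (10.6 + 6.8 + 5.7 + 14.2)/4 = 37.3/4 = 9.325.
For a Normal prior and Normal likelihood with known variance, the posterior is Normal; its mode equals its mean, the precision-weighted average.
Prior precision 1/σ₀² = 1/9; data precision n/σ² = 4/5 = 0.8.
θ̂ = ((1/9)·9 + 0.8·9.325) / (1/9 + 0.8) = 8.46/(41/45) = 3807/410 ≈ 9.285.

θ̂_MAP = 9.285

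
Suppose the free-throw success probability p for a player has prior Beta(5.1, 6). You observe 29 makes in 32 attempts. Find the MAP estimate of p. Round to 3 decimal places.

Prior: Beta(5.1, 6).
Data: 29 successes in 32 trials. The binomial likelihood contributes p^29(1−p)^3, so the posterior is Beta(5.1+29, 6+3) = Beta(34.1, 9).
For Beta(a, b) with a, b > 1 the mode is (a−1)/(a+b−2) = 33.1/41.1 ≈ 0.805.

p̂_MAP = 0.805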